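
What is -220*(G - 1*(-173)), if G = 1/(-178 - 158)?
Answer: -3196985/84 ≈ -38059.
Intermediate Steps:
G = -1/336 (G = 1/(-336) = -1/336 ≈ -0.0029762)
-220*(G - 1*(-173)) = -220*(-1/336 - 1*(-173)) = -220*(-1/336 + 173) = -220*58127/336 = -3196985/84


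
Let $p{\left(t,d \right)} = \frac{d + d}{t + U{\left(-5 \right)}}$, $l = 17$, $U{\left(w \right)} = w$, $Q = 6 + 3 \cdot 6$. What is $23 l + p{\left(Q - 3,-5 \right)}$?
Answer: $\frac{3123}{8} \approx 390.38$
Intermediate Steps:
$Q = 24$ ($Q = 6 + 18 = 24$)
$p{\left(t,d \right)} = \frac{2 d}{-5 + t}$ ($p{\left(t,d \right)} = \frac{d + d}{t - 5} = \frac{2 d}{-5 + t}$)
$23 l + p{\left(Q - 3,-5 \right)} = 23 \cdot 17 + 2 \left(-5\right) \frac{1}{-5 + \left(24 - 3\right)} = 391 + 2 \left(-5\right) \frac{1}{-5 + \left(24 - 3\right)} = 391 + 2 \left(-5\right) \frac{1}{-5 + 21} = 391 + 2 \left(-5\right) \frac{1}{16} = 391 - \frac{5}{8} = \frac{3123}{8}$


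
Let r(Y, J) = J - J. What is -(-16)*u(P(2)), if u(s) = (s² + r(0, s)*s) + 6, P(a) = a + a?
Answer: 352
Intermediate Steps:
r(Y, J) = 0
P(a) = 2*a
u(s) = 6 + s² (u(s) = (s² + 0*s) + 6 = (s² + 0) + 6 = s² + 6 = 6 + s²)
-(-16)*u(P(2)) = -(-16)*(6 + (2*2)²) = -(-16)*(6 + 4²) = -(-16)*(6 + 16) = -(-16)*22 = -16*(-22) = 352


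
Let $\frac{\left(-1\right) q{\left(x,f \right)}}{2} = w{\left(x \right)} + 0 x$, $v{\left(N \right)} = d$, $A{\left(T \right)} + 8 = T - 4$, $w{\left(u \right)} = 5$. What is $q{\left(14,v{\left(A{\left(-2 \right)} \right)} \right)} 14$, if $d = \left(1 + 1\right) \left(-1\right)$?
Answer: $-140$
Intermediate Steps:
$A{\left(T \right)} = -12 + T$ ($A{\left(T \right)} = -8 + \left(T - 4\right) = -8 + \left(-4 + T\right) = -12 + T$)
$d = -2$ ($d = 2 \left(-1\right) = -2$)
$v{\left(N \right)} = -2$
$q{\left(x,f \right)} = -10$ ($q{\left(x,f \right)} = - 2 \left(5 + 0 x\right) = - 2 \left(5 + 0\right) = \left(-2\right) 5 = -10$)
$q{\left(14,v{\left(A{\left(-2 \right)} \right)} \right)} 14 = \left(-10\right) 14 = -140$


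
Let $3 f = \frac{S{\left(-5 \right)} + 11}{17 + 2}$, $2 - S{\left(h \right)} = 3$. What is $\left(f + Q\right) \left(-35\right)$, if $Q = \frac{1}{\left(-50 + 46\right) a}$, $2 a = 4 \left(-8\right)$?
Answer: $- \frac{24395}{3648} \approx -6.6872$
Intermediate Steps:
$S{\left(h \right)} = -1$ ($S{\left(h \right)} = 2 - 3 = -1$)
$f = \frac{10}{57}$ ($f = \frac{\left(-1 + 11\right) \frac{1}{17 + 2}}{3} = \frac{10 \cdot \frac{1}{19}}{3} = \frac{1}{3} \cdot \frac{10}{19} = \frac{10}{57} \approx 0.17544$)
$a = -16$ ($a = \frac{4 \left(-8\right)}{2} = \frac{1}{2} \left(-32\right) = -16$)
$Q = \frac{1}{64}$ ($Q = \frac{1}{\left(-50 + 46\right) \left(-16\right)} = \frac{1}{-4} \left(- \frac{1}{16}\right) = \left(- \frac{1}{4}\right) \left(- \frac{1}{16}\right) = \frac{1}{64} \approx 0.015625$)
$\left(f + Q\right) \left(-35\right) = \left(\frac{10}{57} + \frac{1}{64}\right) \left(-35\right) = \frac{697}{3648} \left(-35\right) = - \frac{24395}{3648}$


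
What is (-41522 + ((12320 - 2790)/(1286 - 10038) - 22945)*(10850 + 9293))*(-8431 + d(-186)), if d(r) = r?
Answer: 17430315324055459/4376 ≈ 3.9832e+12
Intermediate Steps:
(-41522 + ((12320 - 2790)/(1286 - 10038) - 22945)*(10850 + 9293))*(-8431 + d(-186)) = (-41522 + ((12320 - 2790)/(1286 - 10038) - 22945)*(10850 + 9293))*(-8431 - 186) = (-41522 + (9530/(-8752) - 22945)*20143)*(-8617) = (-41522 + (9530*(-1/8752) - 22945)*20143)*(-8617) = (-41522 + (-4765/4376 - 22945)*20143)*(-8617) = (-41522 - 100412085/4376*20143)*(-8617) = (-41522 - 2022600628155/4376)*(-8617) = -2022782328427/4376*(-8617) = 17430315324055459/4376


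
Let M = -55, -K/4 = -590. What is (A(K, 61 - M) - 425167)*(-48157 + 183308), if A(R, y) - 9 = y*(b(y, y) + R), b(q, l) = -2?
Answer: -20492946130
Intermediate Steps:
K = 2360 (K = -4*(-590) = 2360)
A(R, y) = 9 + y*(-2 + R)
(A(K, 61 - M) - 425167)*(-48157 + 183308) = ((9 - 2*(61 - 1*(-55)) + 2360*(61 - 1*(-55))) - 425167)*(-48157 + 183308) = ((9 - 2*(61 + 55) + 2360*(61 + 55)) - 425167)*135151 = ((9 - 2*116 + 2360*116) - 425167)*135151 = ((9 - 232 + 273760) - 425167)*135151 = (273537 - 425167)*135151 = -151630*135151 = -20492946130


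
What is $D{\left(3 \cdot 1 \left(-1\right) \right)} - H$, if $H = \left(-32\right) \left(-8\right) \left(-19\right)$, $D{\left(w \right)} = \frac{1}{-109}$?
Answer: $\frac{530175}{109} \approx 4864.0$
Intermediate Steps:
$D{\left(w \right)} = - \frac{1}{109}$
$H = -4864$ ($H = 256 \left(-19\right) = -4864$)
$D{\left(3 \cdot 1 \left(-1\right) \right)} - H = - \frac{1}{109} - -4864 = - \frac{1}{109} + 4864 = \frac{530175}{109}$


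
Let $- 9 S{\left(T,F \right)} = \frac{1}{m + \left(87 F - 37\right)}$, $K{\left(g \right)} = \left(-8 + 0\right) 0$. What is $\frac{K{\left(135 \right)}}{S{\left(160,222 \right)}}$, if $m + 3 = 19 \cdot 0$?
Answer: $0$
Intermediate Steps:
$m = -3$ ($m = -3 + 19 \cdot 0 = -3 + 0 = -3$)
$K{\left(g \right)} = 0$ ($K{\left(g \right)} = \left(-8\right) 0 = 0$)
$S{\left(T,F \right)} = - \frac{1}{9 \left(-40 + 87 F\right)}$ ($S{\left(T,F \right)} = - \frac{1}{9 \left(-3 + \left(87 F - 37\right)\right)} = - \frac{1}{9 \left(-3 + \left(-37 + 87 F\right)\right)} = - \frac{1}{9 \left(-40 + 87 F\right)}$)
$\frac{K{\left(135 \right)}}{S{\left(160,222 \right)}} = \frac{0}{\left(-1\right) \frac{1}{-360 + 783 \cdot 222}} = \frac{0}{\left(-1\right) \frac{1}{-360 + 173826}} = \frac{0}{\left(-1\right) \frac{1}{173466}} = \frac{0}{- \frac{1}{173466}} = 0 \left(-173466\right) = 0$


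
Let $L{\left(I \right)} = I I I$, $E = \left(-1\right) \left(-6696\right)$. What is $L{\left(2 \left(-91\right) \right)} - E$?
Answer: $-6035264$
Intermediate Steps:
$E = 6696$
$L{\left(I \right)} = I^{3}$ ($L{\left(I \right)} = I^{2} I = I^{3}$)
$L{\left(2 \left(-91\right) \right)} - E = \left(2 \left(-91\right)\right)^{3} - 6696 = \left(-182\right)^{3} - 6696 = -6028568 - 6696 = -6035264$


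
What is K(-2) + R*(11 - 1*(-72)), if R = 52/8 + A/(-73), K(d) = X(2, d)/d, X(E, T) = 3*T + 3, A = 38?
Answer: 36339/73 ≈ 497.79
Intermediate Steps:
X(E, T) = 3 + 3*T
K(d) = (3 + 3*d)/d
R = 873/146 (R = 52/8 + 38/(-73) = 52*(⅛) + 38*(-1/73) = 13/2 - 38/73 = 873/146 ≈ 5.9795)
K(-2) + R*(11 - 1*(-72)) = (3 + 3/(-2)) + 873*(11 - 1*(-72))/146 = (3 + 3*(-½)) + 873*(11 + 72)/146 = (3 - 3/2) + (873/146)*83 = 3/2 + 72459/146 = 36339/73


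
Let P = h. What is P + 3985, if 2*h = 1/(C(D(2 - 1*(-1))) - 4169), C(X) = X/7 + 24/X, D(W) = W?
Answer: 232118273/58248 ≈ 3985.0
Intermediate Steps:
C(X) = 24/X + X/7 (C(X) = X*(⅐) + 24/X = X/7 + 24/X = 24/X + X/7)
h = -7/58248 (h = 1/(2*((24/(2 - 1*(-1)) + (2 - 1*(-1))/7) - 4169)) = 1/(2*((24/(2 + 1) + (2 + 1)/7) - 4169)) = 1/(2*((24/3 + (⅐)*3) - 4169)) = 1/(2*((24*(⅓) + 3/7) - 4169)) = 1/(2*((8 + 3/7) - 4169)) = 1/(2*(59/7 - 4169)) = 1/(2*(-29124/7)) = (½)*(-7/29124) = -7/58248 ≈ -0.00012018)
P = -7/58248 ≈ -0.00012018
P + 3985 = -7/58248 + 3985 = 232118273/58248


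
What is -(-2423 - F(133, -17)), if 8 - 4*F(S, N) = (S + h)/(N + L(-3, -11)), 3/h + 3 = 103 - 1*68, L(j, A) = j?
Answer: 6212259/2560 ≈ 2426.7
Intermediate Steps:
h = 3/32 (h = 3/(-3 + (103 - 1*68)) = 3/(-3 + (103 - 68)) = 3/(-3 + 35) = 3/32 ≈ 0.093750)
F(S, N) = 2 - (3/32 + S)/(4*(-3 + N)) (F(S, N) = 2 - (S + 3/32)/(4*(N - 3)) = 2 - (3/32 + S)/(4*(-3 + N)))
-(-2423 - F(133, -17)) = -(-2423 - (-771 - 32*133 + 256*(-17))/(128*(-3 - 17))) = -(-2423 - (-771 - 4256 - 4352)/(128*(-20))) = -(-2423 - (-1)*(-9379)/(128*20)) = -(-2423 - 1*9379/2560) = -(-2423 - 9379/2560) = -1*(-6212259/2560) = 6212259/2560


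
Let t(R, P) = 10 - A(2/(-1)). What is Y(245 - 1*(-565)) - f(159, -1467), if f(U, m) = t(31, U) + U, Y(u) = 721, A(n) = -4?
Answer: 548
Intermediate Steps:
t(R, P) = 14 (t(R, P) = 10 - 1*(-4) = 10 + 4 = 14)
f(U, m) = 14 + U
Y(245 - 1*(-565)) - f(159, -1467) = 721 - (14 + 159) = 721 - 1*173 = 721 - 173 = 548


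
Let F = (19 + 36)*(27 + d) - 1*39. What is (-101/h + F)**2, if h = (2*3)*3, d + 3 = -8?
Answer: 226111369/324 ≈ 6.9788e+5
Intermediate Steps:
d = -11 (d = -3 - 8 = -11)
h = 18 (h = 6*3 = 18)
F = 841 (F = (19 + 36)*(27 - 11) - 1*39 = 55*16 - 39 = 880 - 39 = 841)
(-101/h + F)**2 = (-101/18 + 841)**2 = (15037/18)**2 = 226111369/324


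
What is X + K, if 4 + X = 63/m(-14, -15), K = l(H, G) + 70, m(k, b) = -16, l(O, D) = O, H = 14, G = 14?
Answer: 1217/16 ≈ 76.063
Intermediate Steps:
K = 84 (K = 14 + 70 = 84)
X = -127/16 (X = -4 + 63/(-16) = -4 + 63*(-1/16) = -4 - 63/16 = -127/16 ≈ -7.9375)
X + K = -127/16 + 84 = 1217/16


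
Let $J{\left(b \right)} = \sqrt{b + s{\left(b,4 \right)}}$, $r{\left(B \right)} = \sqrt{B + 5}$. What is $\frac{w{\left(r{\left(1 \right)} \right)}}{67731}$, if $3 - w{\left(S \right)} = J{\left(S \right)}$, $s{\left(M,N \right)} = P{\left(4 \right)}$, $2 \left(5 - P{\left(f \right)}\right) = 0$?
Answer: $\frac{1}{22577} - \frac{\sqrt{5 + \sqrt{6}}}{67731} \approx 3.9956 \cdot 10^{-6}$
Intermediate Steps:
$P{\left(f \right)} = 5$ ($P{\left(f \right)} = 5 - 0 = 5 + 0 = 5$)
$s{\left(M,N \right)} = 5$
$r{\left(B \right)} = \sqrt{5 + B}$
$J{\left(b \right)} = \sqrt{5 + b}$ ($J{\left(b \right)} = \sqrt{b + 5} = \sqrt{5 + b}$)
$w{\left(S \right)} = 3 - \sqrt{5 + S}$
$\frac{w{\left(r{\left(1 \right)} \right)}}{67731} = \frac{3 - \sqrt{5 + \sqrt{5 + 1}}}{67731} = \left(3 - \sqrt{5 + \sqrt{6}}\right) \frac{1}{67731} = \frac{1}{22577} - \frac{\sqrt{5 + \sqrt{6}}}{67731}$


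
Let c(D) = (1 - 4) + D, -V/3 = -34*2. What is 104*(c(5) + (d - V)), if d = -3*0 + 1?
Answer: -20904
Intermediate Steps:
V = 204 (V = -(-102)*2 = -3*(-68) = 204)
d = 1 (d = 0 + 1 = 1)
c(D) = -3 + D
104*(c(5) + (d - V)) = 104*((-3 + 5) + (1 - 1*204)) = 104*(2 + (1 - 204)) = 104*(2 - 203) = 104*(-201) = -20904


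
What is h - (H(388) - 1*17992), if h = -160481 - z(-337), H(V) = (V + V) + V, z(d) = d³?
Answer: 38129100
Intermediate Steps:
H(V) = 3*V (H(V) = 2*V + V = 3*V)
h = 38112272 (h = -160481 - 1*(-337)³ = -160481 - 1*(-38272753) = -160481 + 38272753 = 38112272)
h - (H(388) - 1*17992) = 38112272 - (3*388 - 1*17992) = 38112272 - (1164 - 17992) = 38112272 - 1*(-16828) = 38112272 + 16828 = 38129100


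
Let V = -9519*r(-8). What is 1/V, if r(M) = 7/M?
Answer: 8/66633 ≈ 0.00012006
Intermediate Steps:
V = 66633/8 (V = -66633/(-8) = -66633*(-1)/8 = -9519*(-7/8) = 66633/8 ≈ 8329.1)
1/V = 1/(66633/8) = 8/66633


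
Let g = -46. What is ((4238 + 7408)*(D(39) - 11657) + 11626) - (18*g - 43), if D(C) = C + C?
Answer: -134836537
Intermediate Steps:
D(C) = 2*C
((4238 + 7408)*(D(39) - 11657) + 11626) - (18*g - 43) = ((4238 + 7408)*(2*39 - 11657) + 11626) - (18*(-46) - 43) = (11646*(78 - 11657) + 11626) - (-828 - 43) = (11646*(-11579) + 11626) - 1*(-871) = (-134849034 + 11626) + 871 = -134837408 + 871 = -134836537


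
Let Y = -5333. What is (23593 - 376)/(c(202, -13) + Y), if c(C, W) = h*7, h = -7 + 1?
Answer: -23217/5375 ≈ -4.3194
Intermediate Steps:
h = -6
c(C, W) = -42 (c(C, W) = -6*7 = -42)
(23593 - 376)/(c(202, -13) + Y) = (23593 - 376)/(-42 - 5333) = 23217/(-5375) = 23217*(-1/5375) = -23217/5375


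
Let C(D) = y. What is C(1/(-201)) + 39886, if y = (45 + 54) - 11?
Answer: 39974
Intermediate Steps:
y = 88 (y = 99 - 11 = 88)
C(D) = 88
C(1/(-201)) + 39886 = 88 + 39886 = 39974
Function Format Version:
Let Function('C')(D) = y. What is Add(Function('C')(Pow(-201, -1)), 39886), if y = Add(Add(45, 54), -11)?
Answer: 39974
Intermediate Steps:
y = 88 (y = Add(99, -11) = 88)
Function('C')(D) = 88
Add(Function('C')(Pow(-201, -1)), 39886) = Add(88, 39886) = 39974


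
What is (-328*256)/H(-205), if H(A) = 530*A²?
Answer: -1024/271625 ≈ -0.0037699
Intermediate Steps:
(-328*256)/H(-205) = (-328*256)/((530*(-205)²)) = -83968/(530*42025) = -83968/22273250 = -83968*1/22273250 = -1024/271625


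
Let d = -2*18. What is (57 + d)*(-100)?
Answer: -2100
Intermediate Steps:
d = -36 (d = -1*36 = -36)
(57 + d)*(-100) = (57 - 36)*(-100) = 21*(-100) = -2100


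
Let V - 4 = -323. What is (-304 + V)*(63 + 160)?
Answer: -138929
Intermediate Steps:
V = -319 (V = 4 - 323 = -319)
(-304 + V)*(63 + 160) = (-304 - 319)*(63 + 160) = -623*223 = -138929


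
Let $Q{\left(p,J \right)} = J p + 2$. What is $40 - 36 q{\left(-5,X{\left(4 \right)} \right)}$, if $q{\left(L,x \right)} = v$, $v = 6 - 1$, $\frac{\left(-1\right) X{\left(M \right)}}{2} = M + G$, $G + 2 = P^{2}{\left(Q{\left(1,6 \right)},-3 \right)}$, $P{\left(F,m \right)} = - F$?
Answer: $-140$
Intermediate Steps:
$Q{\left(p,J \right)} = 2 + J p$
$G = 62$ ($G = -2 + \left(- (2 + 6 \cdot 1)\right)^{2} = -2 + \left(- (2 + 6)\right)^{2} = -2 + \left(\left(-1\right) 8\right)^{2} = -2 + \left(-8\right)^{2} = -2 + 64 = 62$)
$X{\left(M \right)} = -124 - 2 M$ ($X{\left(M \right)} = - 2 \left(M + 62\right) = - 2 \left(62 + M\right) = -124 - 2 M$)
$v = 5$
$q{\left(L,x \right)} = 5$
$40 - 36 q{\left(-5,X{\left(4 \right)} \right)} = 40 - 180 = -140$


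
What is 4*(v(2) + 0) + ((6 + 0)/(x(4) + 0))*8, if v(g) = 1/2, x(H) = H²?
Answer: 5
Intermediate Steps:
v(g) = ½
4*(v(2) + 0) + ((6 + 0)/(x(4) + 0))*8 = 4*(½ + 0) + ((6 + 0)/(4² + 0))*8 = 4*(½) + (6/(16 + 0))*8 = 2 + (6/16)*8 = 2 + (6*(1/16))*8 = 2 + (3/8)*8 = 2 + 3 = 5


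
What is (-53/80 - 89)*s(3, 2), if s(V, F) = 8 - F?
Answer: -21519/40 ≈ -537.97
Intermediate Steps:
(-53/80 - 89)*s(3, 2) = (-53/80 - 89)*(8 - 1*2) = (-53*1/80 - 89)*(8 - 2) = (-53/80 - 89)*6 = -7173/80*6 = -21519/40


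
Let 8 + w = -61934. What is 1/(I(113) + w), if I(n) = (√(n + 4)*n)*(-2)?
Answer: -30971/1915417736 + 339*√13/1915417736 ≈ -1.5531e-5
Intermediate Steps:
w = -61942 (w = -8 - 61934 = -61942)
I(n) = -2*n*√(4 + n) (I(n) = (√(4 + n)*n)*(-2) = (n*√(4 + n))*(-2) = -2*n*√(4 + n))
1/(I(113) + w) = 1/(-2*113*√(4 + 113) - 61942) = 1/(-2*113*√117 - 61942) = 1/(-2*113*3*√13 - 61942) = 1/(-678*√13 - 61942) = 1/(-61942 - 678*√13)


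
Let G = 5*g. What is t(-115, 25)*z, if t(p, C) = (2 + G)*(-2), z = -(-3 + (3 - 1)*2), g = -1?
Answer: -6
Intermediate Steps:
G = -5 (G = 5*(-1) = -5)
z = -1 (z = -(-3 + 2*2) = -(-3 + 4) = -1*1 = -1)
t(p, C) = 6 (t(p, C) = (2 - 5)*(-2) = -3*(-2) = 6)
t(-115, 25)*z = 6*(-1) = -6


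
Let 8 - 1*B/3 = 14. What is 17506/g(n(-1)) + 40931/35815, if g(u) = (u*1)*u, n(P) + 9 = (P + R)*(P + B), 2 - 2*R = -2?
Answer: 329533647/14039480 ≈ 23.472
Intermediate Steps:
R = 2 (R = 1 - 1/2*(-2) = 1 + 1 = 2)
B = -18 (B = 24 - 3*14 = 24 - 42 = -18)
n(P) = -9 + (-18 + P)*(2 + P) (n(P) = -9 + (P + 2)*(P - 18) = -9 + (2 + P)*(-18 + P) = -9 + (-18 + P)*(2 + P))
g(u) = u**2 (g(u) = u*u = u**2)
17506/g(n(-1)) + 40931/35815 = 17506/((-45 + (-1)**2 - 16*(-1))**2) + 40931/35815 = 17506/((-45 + 1 + 16)**2) + 40931*(1/35815) = 17506/((-28)**2) + 40931/35815 = 17506/784 + 40931/35815 = 17506*(1/784) + 40931/35815 = 8753/392 + 40931/35815 = 329533647/14039480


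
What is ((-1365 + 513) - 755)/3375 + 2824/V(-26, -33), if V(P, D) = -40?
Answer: -239882/3375 ≈ -71.076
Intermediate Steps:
((-1365 + 513) - 755)/3375 + 2824/V(-26, -33) = ((-1365 + 513) - 755)/3375 + 2824/(-40) = (-852 - 755)*(1/3375) + 2824*(-1/40) = -1607*1/3375 - 353/5 = -1607/3375 - 353/5 = -239882/3375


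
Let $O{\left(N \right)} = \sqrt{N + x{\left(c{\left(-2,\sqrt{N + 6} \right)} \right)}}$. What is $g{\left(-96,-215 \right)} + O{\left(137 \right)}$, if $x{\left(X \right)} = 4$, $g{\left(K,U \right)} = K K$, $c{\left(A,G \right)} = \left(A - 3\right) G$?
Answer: $9216 + \sqrt{141} \approx 9227.9$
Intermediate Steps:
$c{\left(A,G \right)} = G \left(-3 + A\right)$ ($c{\left(A,G \right)} = \left(-3 + A\right) G = G \left(-3 + A\right)$)
$g{\left(K,U \right)} = K^{2}$
$O{\left(N \right)} = \sqrt{4 + N}$ ($O{\left(N \right)} = \sqrt{N + 4} = \sqrt{4 + N}$)
$g{\left(-96,-215 \right)} + O{\left(137 \right)} = \left(-96\right)^{2} + \sqrt{4 + 137} = 9216 + \sqrt{141}$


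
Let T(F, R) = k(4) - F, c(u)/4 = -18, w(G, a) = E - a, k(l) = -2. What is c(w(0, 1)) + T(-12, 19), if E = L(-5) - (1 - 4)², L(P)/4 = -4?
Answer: -62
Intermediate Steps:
L(P) = -16 (L(P) = 4*(-4) = -16)
E = -25 (E = -16 - (1 - 4)² = -16 - 1*(-3)² = -16 - 1*9 = -16 - 9 = -25)
w(G, a) = -25 - a
c(u) = -72 (c(u) = 4*(-18) = -72)
T(F, R) = -2 - F
c(w(0, 1)) + T(-12, 19) = -72 + (-2 - 1*(-12)) = -72 + (-2 + 12) = -72 + 10 = -62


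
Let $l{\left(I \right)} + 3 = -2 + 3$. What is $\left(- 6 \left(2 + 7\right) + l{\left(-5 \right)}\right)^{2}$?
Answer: $3136$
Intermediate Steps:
$l{\left(I \right)} = -2$ ($l{\left(I \right)} = -3 + \left(-2 + 3\right) = -3 + 1 = -2$)
$\left(- 6 \left(2 + 7\right) + l{\left(-5 \right)}\right)^{2} = \left(- 6 \left(2 + 7\right) - 2\right)^{2} = \left(\left(-6\right) 9 - 2\right)^{2} = \left(-54 - 2\right)^{2} = \left(-56\right)^{2} = 3136$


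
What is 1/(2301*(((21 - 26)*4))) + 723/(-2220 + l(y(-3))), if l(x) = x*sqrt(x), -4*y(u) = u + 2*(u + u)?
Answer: -21011851249/64512722820 - 1928*sqrt(15)/7009205 ≈ -0.32677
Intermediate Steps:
y(u) = -5*u/4 (y(u) = -(u + 2*(u + u))/4 = -(u + 2*(2*u))/4 = -(u + 4*u)/4 = -5*u/4)
l(x) = x**(3/2)
1/(2301*(((21 - 26)*4))) + 723/(-2220 + l(y(-3))) = 1/(2301*(((21 - 26)*4))) + 723/(-2220 + (-5/4*(-3))**(3/2)) = 1/(2301*((-5*4))) + 723/(-2220 + (15/4)**(3/2)) = (1/2301)/(-20) + 723/(-2220 + 15*sqrt(15)/8) = (1/2301)*(-1/20) + 723/(-2220 + 15*sqrt(15)/8) = -1/46020 + 723/(-2220 + 15*sqrt(15)/8)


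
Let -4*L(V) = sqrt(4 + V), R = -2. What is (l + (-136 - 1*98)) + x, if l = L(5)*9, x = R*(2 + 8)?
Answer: -1043/4 ≈ -260.75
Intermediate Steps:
x = -20 (x = -2*(2 + 8) = -2*10 = -20)
L(V) = -sqrt(4 + V)/4
l = -27/4 (l = -sqrt(4 + 5)/4*9 = -sqrt(9)/4*9 = -1/4*3*9 = -3/4*9 = -27/4 ≈ -6.7500)
(l + (-136 - 1*98)) + x = (-27/4 + (-136 - 1*98)) - 20 = (-27/4 + (-136 - 98)) - 20 = (-27/4 - 234) - 20 = -963/4 - 20 = -1043/4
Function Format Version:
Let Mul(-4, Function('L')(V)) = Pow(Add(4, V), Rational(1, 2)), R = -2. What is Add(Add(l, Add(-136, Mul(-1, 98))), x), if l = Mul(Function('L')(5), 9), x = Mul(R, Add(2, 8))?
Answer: Rational(-1043, 4) ≈ -260.75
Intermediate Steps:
x = -20 (x = Mul(-2, Add(2, 8)) = Mul(-2, 10) = -20)
Function('L')(V) = Mul(Rational(-1, 4), Pow(Add(4, V), Rational(1, 2)))
l = Rational(-27, 4) (l = Mul(Mul(Rational(-1, 4), Pow(Add(4, 5), Rational(1, 2))), 9) = Mul(Mul(Rational(-1, 4), Pow(9, Rational(1, 2))), 9) = Mul(Mul(Rational(-1, 4), 3), 9) = Mul(Rational(-3, 4), 9) = Rational(-27, 4) ≈ -6.7500)
Add(Add(l, Add(-136, Mul(-1, 98))), x) = Add(Add(Rational(-27, 4), Add(-136, Mul(-1, 98))), -20) = Add(Add(Rational(-27, 4), Add(-136, -98)), -20) = Add(Add(Rational(-27, 4), -234), -20) = Add(Rational(-963, 4), -20) = Rational(-1043, 4)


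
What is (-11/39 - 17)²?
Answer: 454276/1521 ≈ 298.67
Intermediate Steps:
(-11/39 - 17)² = (-674/39)² = 454276/1521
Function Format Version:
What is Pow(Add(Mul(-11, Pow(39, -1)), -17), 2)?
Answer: Rational(454276, 1521) ≈ 298.67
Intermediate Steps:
Pow(Add(Mul(-11, Pow(39, -1)), -17), 2) = Pow(Add(Mul(-11, Rational(1, 39)), -17), 2) = Pow(Add(Rational(-11, 39), -17), 2) = Pow(Rational(-674, 39), 2) = Rational(454276, 1521)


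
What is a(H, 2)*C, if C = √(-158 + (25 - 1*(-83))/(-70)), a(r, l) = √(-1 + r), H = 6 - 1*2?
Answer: 4*I*√36645/35 ≈ 21.878*I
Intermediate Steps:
H = 4 (H = 6 - 2 = 4)
C = 4*I*√12215/35 (C = √(-158 + (25 + 83)*(-1/70)) = √(-158 + 108*(-1/70)) = √(-158 - 54/35) = √(-5584/35) = 4*I*√12215/35 ≈ 12.631*I)
a(H, 2)*C = √(-1 + 4)*(4*I*√12215/35) = √3*(4*I*√12215/35) = 4*I*√36645/35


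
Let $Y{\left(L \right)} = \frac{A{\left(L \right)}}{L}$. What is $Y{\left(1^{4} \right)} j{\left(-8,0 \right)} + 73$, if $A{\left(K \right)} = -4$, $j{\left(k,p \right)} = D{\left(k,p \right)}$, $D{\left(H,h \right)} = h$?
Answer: $73$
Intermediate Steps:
$j{\left(k,p \right)} = p$
$Y{\left(L \right)} = - \frac{4}{L}$
$Y{\left(1^{4} \right)} j{\left(-8,0 \right)} + 73 = - \frac{4}{1^{4}} \cdot 0 + 73 = - \frac{4}{1} \cdot 0 + 73 = \left(-4\right) 1 \cdot 0 + 73 = \left(-4\right) 0 + 73 = 0 + 73 = 73$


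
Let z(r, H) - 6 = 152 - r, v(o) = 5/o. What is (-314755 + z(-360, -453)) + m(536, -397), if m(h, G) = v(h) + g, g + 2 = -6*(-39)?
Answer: -168306675/536 ≈ -3.1401e+5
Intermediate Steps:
g = 232 (g = -2 - 6*(-39) = -2 + 234 = 232)
z(r, H) = 158 - r (z(r, H) = 6 + (152 - r) = 158 - r)
m(h, G) = 232 + 5/h (m(h, G) = 5/h + 232 = 232 + 5/h)
(-314755 + z(-360, -453)) + m(536, -397) = (-314755 + (158 - 1*(-360))) + (232 + 5/536) = (-314755 + (158 + 360)) + (232 + 5*(1/536)) = (-314755 + 518) + (232 + 5/536) = -314237 + 124357/536 = -168306675/536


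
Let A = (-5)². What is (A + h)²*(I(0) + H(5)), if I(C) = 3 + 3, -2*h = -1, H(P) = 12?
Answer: 23409/2 ≈ 11705.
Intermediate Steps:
h = ½ (h = -½*(-1) = ½ ≈ 0.50000)
A = 25
I(C) = 6
(A + h)²*(I(0) + H(5)) = (25 + ½)²*(6 + 12) = (51/2)²*18 = (2601/4)*18 = 23409/2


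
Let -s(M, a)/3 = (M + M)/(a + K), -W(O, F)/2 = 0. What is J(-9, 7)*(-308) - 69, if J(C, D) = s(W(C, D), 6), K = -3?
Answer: -69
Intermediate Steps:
W(O, F) = 0 (W(O, F) = -2*0 = 0)
s(M, a) = -6*M/(-3 + a) (s(M, a) = -3*(M + M)/(a - 3) = -3*2*M/(-3 + a) = -6*M/(-3 + a))
J(C, D) = 0 (J(C, D) = -6*0/(-3 + 6) = -6*0/3 = -6*0*1/3 = 0)
J(-9, 7)*(-308) - 69 = 0*(-308) - 69 = 0 - 69 = -69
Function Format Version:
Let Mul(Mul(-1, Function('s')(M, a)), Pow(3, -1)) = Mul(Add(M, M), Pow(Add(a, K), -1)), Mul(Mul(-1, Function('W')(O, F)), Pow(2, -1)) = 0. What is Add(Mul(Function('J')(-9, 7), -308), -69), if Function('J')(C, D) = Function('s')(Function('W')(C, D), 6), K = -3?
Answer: -69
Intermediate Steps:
Function('W')(O, F) = 0 (Function('W')(O, F) = Mul(-2, 0) = 0)
Function('s')(M, a) = Mul(-6, M, Pow(Add(-3, a), -1)) (Function('s')(M, a) = Mul(-3, Mul(Add(M, M), Pow(Add(a, -3), -1))) = Mul(-3, Mul(Mul(2, M), Pow(Add(-3, a), -1))) = Mul(-3, Mul(2, M, Pow(Add(-3, a), -1))) = Mul(-6, M, Pow(Add(-3, a), -1)))
Function('J')(C, D) = 0 (Function('J')(C, D) = Mul(-6, 0, Pow(Add(-3, 6), -1)) = Mul(-6, 0, Pow(3, -1)) = Mul(-6, 0, Rational(1, 3)) = 0)
Add(Mul(Function('J')(-9, 7), -308), -69) = Add(Mul(0, -308), -69) = Add(0, -69) = -69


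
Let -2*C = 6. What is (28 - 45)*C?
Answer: 51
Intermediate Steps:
C = -3 (C = -½*6 = -3)
(28 - 45)*C = (28 - 45)*(-3) = -17*(-3) = 51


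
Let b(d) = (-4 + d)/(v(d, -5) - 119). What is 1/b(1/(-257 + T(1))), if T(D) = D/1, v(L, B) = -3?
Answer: 31232/1025 ≈ 30.470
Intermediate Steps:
T(D) = D (T(D) = D*1 = D)
b(d) = 2/61 - d/122 (b(d) = (-4 + d)/(-3 - 119) = (-4 + d)/(-122) = (-4 + d)*(-1/122) = 2/61 - d/122)
1/b(1/(-257 + T(1))) = 1/(2/61 - 1/(122*(-257 + 1))) = 1/(2/61 - 1/122/(-256)) = 1/(2/61 - 1/122*(-1/256)) = 1/(2/61 + 1/31232) = 1/(1025/31232) = 31232/1025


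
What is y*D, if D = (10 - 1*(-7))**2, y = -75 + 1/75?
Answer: -1625336/75 ≈ -21671.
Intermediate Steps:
y = -5624/75 (y = -75 + 1/75 = -5624/75 ≈ -74.987)
D = 289 (D = (10 + 7)**2 = 17**2 = 289)
y*D = -5624/75*289 = -1625336/75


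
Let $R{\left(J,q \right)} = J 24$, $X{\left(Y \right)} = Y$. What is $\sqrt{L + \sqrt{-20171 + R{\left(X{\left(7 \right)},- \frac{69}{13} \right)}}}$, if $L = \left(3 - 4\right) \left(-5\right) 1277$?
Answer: $\sqrt{6385 + i \sqrt{20003}} \approx 79.911 + 0.8849 i$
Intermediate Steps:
$R{\left(J,q \right)} = 24 J$
$L = 6385$ ($L = \left(-1\right) \left(-5\right) 1277 = 5 \cdot 1277 = 6385$)
$\sqrt{L + \sqrt{-20171 + R{\left(X{\left(7 \right)},- \frac{69}{13} \right)}}} = \sqrt{6385 + \sqrt{-20171 + 24 \cdot 7}} = \sqrt{6385 + \sqrt{-20171 + 168}} = \sqrt{6385 + \sqrt{-20003}} = \sqrt{6385 + i \sqrt{20003}}$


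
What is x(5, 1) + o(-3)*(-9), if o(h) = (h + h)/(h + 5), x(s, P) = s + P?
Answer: 33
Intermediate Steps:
x(s, P) = P + s
o(h) = 2*h/(5 + h) (o(h) = (2*h)/(5 + h) = 2*h/(5 + h))
x(5, 1) + o(-3)*(-9) = (1 + 5) + (2*(-3)/(5 - 3))*(-9) = 6 + (2*(-3)/2)*(-9) = 6 + (2*(-3)*(½))*(-9) = 6 - 3*(-9) = 6 + 27 = 33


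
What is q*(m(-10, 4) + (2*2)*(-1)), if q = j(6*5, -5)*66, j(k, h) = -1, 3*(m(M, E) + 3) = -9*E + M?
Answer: 1474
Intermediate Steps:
m(M, E) = -3 - 3*E + M/3 (m(M, E) = -3 + (-9*E + M)/3 = -3 + (M - 9*E)/3 = -3 + (-3*E + M/3) = -3 - 3*E + M/3)
q = -66 (q = -1*66 = -66)
q*(m(-10, 4) + (2*2)*(-1)) = -66*((-3 - 3*4 + (1/3)*(-10)) + (2*2)*(-1)) = -66*((-3 - 12 - 10/3) + 4*(-1)) = -66*(-55/3 - 4) = -66*(-67/3) = 1474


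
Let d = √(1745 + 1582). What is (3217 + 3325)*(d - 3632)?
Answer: -23760544 + 6542*√3327 ≈ -2.3383e+7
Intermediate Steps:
d = √3327 ≈ 57.680
(3217 + 3325)*(d - 3632) = (3217 + 3325)*(√3327 - 3632) = 6542*(-3632 + √3327) = -23760544 + 6542*√3327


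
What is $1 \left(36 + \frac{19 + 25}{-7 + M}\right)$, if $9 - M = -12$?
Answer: $\frac{274}{7} \approx 39.143$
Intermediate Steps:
$M = 21$ ($M = 9 - -12 = 9 + 12 = 21$)
$1 \left(36 + \frac{19 + 25}{-7 + M}\right) = 1 \left(36 + \frac{19 + 25}{-7 + 21}\right) = 1 \left(36 + \frac{44}{14}\right) = 1 \left(36 + 44 \cdot \frac{1}{14}\right) = 1 \left(36 + \frac{22}{7}\right) = 1 \cdot \frac{274}{7} = \frac{274}{7}$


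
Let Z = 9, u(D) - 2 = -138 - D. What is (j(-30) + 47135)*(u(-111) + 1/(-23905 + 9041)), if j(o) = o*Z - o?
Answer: -17426228895/14864 ≈ -1.1724e+6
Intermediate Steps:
u(D) = -136 - D (u(D) = 2 + (-138 - D) = -136 - D)
j(o) = 8*o (j(o) = o*9 - o = 9*o - o = 8*o)
(j(-30) + 47135)*(u(-111) + 1/(-23905 + 9041)) = (8*(-30) + 47135)*((-136 - 1*(-111)) + 1/(-23905 + 9041)) = (-240 + 47135)*((-136 + 111) + 1/(-14864)) = 46895*(-25 - 1/14864) = 46895*(-371601/14864) = -17426228895/14864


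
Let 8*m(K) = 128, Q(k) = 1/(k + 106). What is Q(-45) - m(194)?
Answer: -975/61 ≈ -15.984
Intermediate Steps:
Q(k) = 1/(106 + k)
m(K) = 16 (m(K) = (1/8)*128 = 16)
Q(-45) - m(194) = 1/(106 - 45) - 1*16 = 1/61 - 16 = -975/61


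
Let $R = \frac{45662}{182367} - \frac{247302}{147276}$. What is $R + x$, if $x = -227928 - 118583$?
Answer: $- \frac{517040479449463}{1492126794} \approx -3.4651 \cdot 10^{5}$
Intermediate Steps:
$R = - \frac{2131933729}{1492126794}$ ($R = 45662 \cdot \frac{1}{182367} - \frac{13739}{8182} = \frac{45662}{182367} - \frac{13739}{8182} = - \frac{2131933729}{1492126794} \approx -1.4288$)
$x = -346511$ ($x = -227928 - 118583 = -346511$)
$R + x = - \frac{2131933729}{1492126794} - 346511 = - \frac{517040479449463}{1492126794}$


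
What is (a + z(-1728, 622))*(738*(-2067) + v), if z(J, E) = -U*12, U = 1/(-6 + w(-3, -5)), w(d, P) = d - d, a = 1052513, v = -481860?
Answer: -2112719674590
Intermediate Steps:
w(d, P) = 0
U = -1/6 (U = 1/(-6 + 0) = 1/(-6) = -1/6 ≈ -0.16667)
z(J, E) = 2 (z(J, E) = -1*(-1/6)*12 = (1/6)*12 = 2)
(a + z(-1728, 622))*(738*(-2067) + v) = (1052513 + 2)*(738*(-2067) - 481860) = 1052515*(-1525446 - 481860) = 1052515*(-2007306) = -2112719674590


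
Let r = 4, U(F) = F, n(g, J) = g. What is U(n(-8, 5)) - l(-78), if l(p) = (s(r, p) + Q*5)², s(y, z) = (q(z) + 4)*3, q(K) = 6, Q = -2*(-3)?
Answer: -3608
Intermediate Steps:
Q = 6
s(y, z) = 30 (s(y, z) = (6 + 4)*3 = 10*3 = 30)
l(p) = 3600 (l(p) = (30 + 6*5)² = (30 + 30)² = 60² = 3600)
U(n(-8, 5)) - l(-78) = -8 - 1*3600 = -8 - 3600 = -3608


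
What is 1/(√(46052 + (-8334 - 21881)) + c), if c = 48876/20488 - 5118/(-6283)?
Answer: -1104752880115066/5463664202545955561 + 1035650615688676*√15837/16390992607637866683 ≈ 0.0077492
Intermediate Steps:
c = 102986373/32181526 (c = 48876*(1/20488) - 5118*(-1/6283) = 12219/5122 + 5118/6283 = 102986373/32181526 ≈ 3.2002)
1/(√(46052 + (-8334 - 21881)) + c) = 1/(√(46052 + (-8334 - 21881)) + 102986373/32181526) = 1/(√(46052 - 30215) + 102986373/32181526) = 1/(√15837 + 102986373/32181526) = 1/(102986373/32181526 + √15837)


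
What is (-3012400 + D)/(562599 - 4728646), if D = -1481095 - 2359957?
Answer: 6853452/4166047 ≈ 1.6451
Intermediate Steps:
D = -3841052
(-3012400 + D)/(562599 - 4728646) = (-3012400 - 3841052)/(562599 - 4728646) = -6853452/(-4166047) = -6853452*(-1/4166047) = 6853452/4166047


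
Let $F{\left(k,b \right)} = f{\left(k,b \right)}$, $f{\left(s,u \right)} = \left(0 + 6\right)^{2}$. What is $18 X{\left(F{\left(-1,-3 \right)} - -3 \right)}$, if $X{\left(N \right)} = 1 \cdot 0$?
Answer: $0$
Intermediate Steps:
$f{\left(s,u \right)} = 36$ ($f{\left(s,u \right)} = 6^{2} = 36$)
$F{\left(k,b \right)} = 36$
$X{\left(N \right)} = 0$
$18 X{\left(F{\left(-1,-3 \right)} - -3 \right)} = 18 \cdot 0 = 0$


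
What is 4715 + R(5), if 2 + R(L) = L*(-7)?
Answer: 4678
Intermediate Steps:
R(L) = -2 - 7*L (R(L) = -2 + L*(-7) = -2 - 7*L)
4715 + R(5) = 4715 + (-2 - 7*5) = 4715 + (-2 - 35) = 4715 - 37 = 4678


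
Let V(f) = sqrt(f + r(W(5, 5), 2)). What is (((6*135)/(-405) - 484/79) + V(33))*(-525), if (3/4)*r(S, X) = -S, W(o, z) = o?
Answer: 337050/79 - 175*sqrt(237) ≈ 1572.4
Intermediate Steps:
r(S, X) = -4*S/3 (r(S, X) = 4*(-S)/3 = -4*S/3)
V(f) = sqrt(-20/3 + f) (V(f) = sqrt(f - 4/3*5) = sqrt(f - 20/3) = sqrt(-20/3 + f))
(((6*135)/(-405) - 484/79) + V(33))*(-525) = (((6*135)/(-405) - 484/79) + sqrt(-60 + 9*33)/3)*(-525) = ((810*(-1/405) - 484*1/79) + sqrt(-60 + 297)/3)*(-525) = ((-2 - 484/79) + sqrt(237)/3)*(-525) = (-642/79 + sqrt(237)/3)*(-525) = 337050/79 - 175*sqrt(237)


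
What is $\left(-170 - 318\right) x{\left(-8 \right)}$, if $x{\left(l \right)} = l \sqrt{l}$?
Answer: $7808 i \sqrt{2} \approx 11042.0 i$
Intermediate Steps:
$x{\left(l \right)} = l^{\frac{3}{2}}$
$\left(-170 - 318\right) x{\left(-8 \right)} = \left(-170 - 318\right) \left(-8\right)^{\frac{3}{2}} = - 488 \left(- 16 i \sqrt{2}\right) = 7808 i \sqrt{2}$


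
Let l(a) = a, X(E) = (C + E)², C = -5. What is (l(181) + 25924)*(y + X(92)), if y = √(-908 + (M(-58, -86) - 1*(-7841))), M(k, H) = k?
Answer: 197588745 + 652625*√11 ≈ 1.9975e+8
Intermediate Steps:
X(E) = (-5 + E)²
y = 25*√11 (y = √(-908 + (-58 - 1*(-7841))) = √(-908 + (-58 + 7841)) = √(-908 + 7783) = √6875 = 25*√11 ≈ 82.916)
(l(181) + 25924)*(y + X(92)) = (181 + 25924)*(25*√11 + (-5 + 92)²) = 26105*(25*√11 + 87²) = 26105*(25*√11 + 7569) = 26105*(7569 + 25*√11) = 197588745 + 652625*√11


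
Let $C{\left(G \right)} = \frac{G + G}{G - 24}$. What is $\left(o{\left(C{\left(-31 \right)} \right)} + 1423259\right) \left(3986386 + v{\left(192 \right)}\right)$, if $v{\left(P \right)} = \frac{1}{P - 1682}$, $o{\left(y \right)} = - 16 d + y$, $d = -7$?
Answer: $\frac{464993373503584913}{81950} \approx 5.6741 \cdot 10^{12}$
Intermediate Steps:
$C{\left(G \right)} = \frac{2 G}{-24 + G}$
$o{\left(y \right)} = 112 + y$ ($o{\left(y \right)} = \left(-16\right) \left(-7\right) + y = 112 + y$)
$v{\left(P \right)} = \frac{1}{-1682 + P}$
$\left(o{\left(C{\left(-31 \right)} \right)} + 1423259\right) \left(3986386 + v{\left(192 \right)}\right) = \left(\left(112 + 2 \left(-31\right) \frac{1}{-24 - 31}\right) + 1423259\right) \left(3986386 + \frac{1}{-1682 + 192}\right) = \left(\left(112 + 2 \left(-31\right) \frac{1}{-55}\right) + 1423259\right) \left(3986386 + \frac{1}{-1490}\right) = \left(\left(112 + 2 \left(-31\right) \left(- \frac{1}{55}\right)\right) + 1423259\right) \left(3986386 - \frac{1}{1490}\right) = \left(\left(112 + \frac{62}{55}\right) + 1423259\right) \frac{5939715139}{1490} = \left(\frac{6222}{55} + 1423259\right) \frac{5939715139}{1490} = \frac{78285467}{55} \cdot \frac{5939715139}{1490} = \frac{464993373503584913}{81950}$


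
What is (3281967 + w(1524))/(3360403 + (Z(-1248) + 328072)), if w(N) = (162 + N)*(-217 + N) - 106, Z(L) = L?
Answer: 5485463/3687227 ≈ 1.4877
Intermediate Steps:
w(N) = -106 + (-217 + N)*(162 + N) (w(N) = (-217 + N)*(162 + N) - 106 = -106 + (-217 + N)*(162 + N))
(3281967 + w(1524))/(3360403 + (Z(-1248) + 328072)) = (3281967 + (-35260 + 1524² - 55*1524))/(3360403 + (-1248 + 328072)) = (3281967 + (-35260 + 2322576 - 83820))/(3360403 + 326824) = (3281967 + 2203496)/3687227 = 5485463*(1/3687227) = 5485463/3687227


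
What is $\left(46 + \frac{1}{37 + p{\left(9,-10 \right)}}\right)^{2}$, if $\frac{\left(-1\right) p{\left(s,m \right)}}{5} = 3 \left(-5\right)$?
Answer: $\frac{26553409}{12544} \approx 2116.8$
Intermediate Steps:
$p{\left(s,m \right)} = 75$ ($p{\left(s,m \right)} = - 5 \cdot 3 \left(-5\right) = \left(-5\right) \left(-15\right) = 75$)
$\left(46 + \frac{1}{37 + p{\left(9,-10 \right)}}\right)^{2} = \left(46 + \frac{1}{37 + 75}\right)^{2} = \left(46 + \frac{1}{112}\right)^{2} = \left(\frac{5153}{112}\right)^{2} = \frac{26553409}{12544}$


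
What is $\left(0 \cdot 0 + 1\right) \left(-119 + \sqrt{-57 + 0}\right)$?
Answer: $-119 + i \sqrt{57} \approx -119.0 + 7.5498 i$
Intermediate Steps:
$\left(0 \cdot 0 + 1\right) \left(-119 + \sqrt{-57 + 0}\right) = \left(0 + 1\right) \left(-119 + \sqrt{-57}\right) = 1 \left(-119 + i \sqrt{57}\right) = -119 + i \sqrt{57}$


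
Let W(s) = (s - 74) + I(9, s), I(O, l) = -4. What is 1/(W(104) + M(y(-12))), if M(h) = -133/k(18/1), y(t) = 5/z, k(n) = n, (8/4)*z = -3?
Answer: 18/335 ≈ 0.053731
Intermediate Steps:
z = -3/2 (z = (½)*(-3) = -3/2 ≈ -1.5000)
y(t) = -10/3 (y(t) = 5/(-3/2) = 5*(-⅔) = -10/3)
W(s) = -78 + s (W(s) = (s - 74) - 4 = (-74 + s) - 4 = -78 + s)
M(h) = -133/18 (M(h) = -133/(18/1) = -133/(18*1) = -133/18)
1/(W(104) + M(y(-12))) = 1/((-78 + 104) - 133/18) = 1/(26 - 133/18) = 1/(335/18) = 18/335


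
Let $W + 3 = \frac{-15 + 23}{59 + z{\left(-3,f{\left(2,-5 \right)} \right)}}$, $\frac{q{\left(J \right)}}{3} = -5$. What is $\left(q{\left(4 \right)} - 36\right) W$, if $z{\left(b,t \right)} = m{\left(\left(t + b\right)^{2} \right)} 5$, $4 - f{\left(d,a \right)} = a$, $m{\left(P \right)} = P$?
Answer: $\frac{36159}{239} \approx 151.29$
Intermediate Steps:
$f{\left(d,a \right)} = 4 - a$
$q{\left(J \right)} = -15$ ($q{\left(J \right)} = 3 \left(-5\right) = -15$)
$z{\left(b,t \right)} = 5 \left(b + t\right)^{2}$ ($z{\left(b,t \right)} = \left(t + b\right)^{2} \cdot 5 = \left(b + t\right)^{2} \cdot 5 = 5 \left(b + t\right)^{2}$)
$W = - \frac{709}{239}$ ($W = -3 + \frac{-15 + 23}{59 + 5 \left(-3 + \left(4 - -5\right)\right)^{2}} = -3 + \frac{8}{59 + 5 \left(-3 + \left(4 + 5\right)\right)^{2}} = -3 + \frac{8}{59 + 5 \left(-3 + 9\right)^{2}} = -3 + \frac{8}{59 + 5 \cdot 6^{2}} = -3 + \frac{8}{59 + 5 \cdot 36} = -3 + \frac{8}{59 + 180} = -3 + \frac{8}{239} = - \frac{709}{239} \approx -2.9665$)
$\left(q{\left(4 \right)} - 36\right) W = \left(-15 - 36\right) \left(- \frac{709}{239}\right) = \left(-51\right) \left(- \frac{709}{239}\right) = \frac{36159}{239}$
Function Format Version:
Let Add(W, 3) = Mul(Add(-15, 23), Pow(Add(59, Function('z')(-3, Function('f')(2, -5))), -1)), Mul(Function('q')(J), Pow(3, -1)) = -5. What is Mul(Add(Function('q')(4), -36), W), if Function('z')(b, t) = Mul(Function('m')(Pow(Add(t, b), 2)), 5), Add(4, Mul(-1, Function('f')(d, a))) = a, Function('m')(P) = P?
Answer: Rational(36159, 239) ≈ 151.29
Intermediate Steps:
Function('f')(d, a) = Add(4, Mul(-1, a))
Function('q')(J) = -15 (Function('q')(J) = Mul(3, -5) = -15)
Function('z')(b, t) = Mul(5, Pow(Add(b, t), 2)) (Function('z')(b, t) = Mul(Pow(Add(t, b), 2), 5) = Mul(Pow(Add(b, t), 2), 5) = Mul(5, Pow(Add(b, t), 2)))
W = Rational(-709, 239) (W = Add(-3, Mul(Add(-15, 23), Pow(Add(59, Mul(5, Pow(Add(-3, Add(4, Mul(-1, -5))), 2))), -1))) = Add(-3, Mul(8, Pow(Add(59, Mul(5, Pow(Add(-3, Add(4, 5)), 2))), -1))) = Add(-3, Mul(8, Pow(Add(59, Mul(5, Pow(Add(-3, 9), 2))), -1))) = Add(-3, Mul(8, Pow(Add(59, Mul(5, Pow(6, 2))), -1))) = Add(-3, Mul(8, Pow(Add(59, Mul(5, 36)), -1))) = Add(-3, Mul(8, Pow(Add(59, 180), -1))) = Add(-3, Mul(8, Pow(239, -1))) = Add(-3, Mul(8, Rational(1, 239))) = Add(-3, Rational(8, 239)) = Rational(-709, 239) ≈ -2.9665)
Mul(Add(Function('q')(4), -36), W) = Mul(Add(-15, -36), Rational(-709, 239)) = Mul(-51, Rational(-709, 239)) = Rational(36159, 239)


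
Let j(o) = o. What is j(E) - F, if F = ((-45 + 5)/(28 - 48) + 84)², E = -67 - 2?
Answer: -7465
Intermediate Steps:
E = -69
F = 7396 (F = (-40/(-20) + 84)² = (-40*(-1/20) + 84)² = (2 + 84)² = 86² = 7396)
j(E) - F = -69 - 1*7396 = -69 - 7396 = -7465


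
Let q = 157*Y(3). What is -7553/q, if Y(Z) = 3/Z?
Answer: -7553/157 ≈ -48.108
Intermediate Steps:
q = 157 (q = 157*(3/3) = 157*(3*(⅓)) = 157*1 = 157)
-7553/q = -7553/157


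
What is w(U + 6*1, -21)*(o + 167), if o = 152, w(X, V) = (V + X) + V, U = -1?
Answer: -11803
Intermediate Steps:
w(X, V) = X + 2*V
w(U + 6*1, -21)*(o + 167) = ((-1 + 6*1) + 2*(-21))*(152 + 167) = ((-1 + 6) - 42)*319 = (5 - 42)*319 = -37*319 = -11803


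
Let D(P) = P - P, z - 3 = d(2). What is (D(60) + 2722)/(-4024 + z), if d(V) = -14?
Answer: -2722/4035 ≈ -0.67460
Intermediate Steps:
z = -11 (z = 3 - 14 = -11)
D(P) = 0
(D(60) + 2722)/(-4024 + z) = (0 + 2722)/(-4024 - 11) = 2722/(-4035) = 2722*(-1/4035) = -2722/4035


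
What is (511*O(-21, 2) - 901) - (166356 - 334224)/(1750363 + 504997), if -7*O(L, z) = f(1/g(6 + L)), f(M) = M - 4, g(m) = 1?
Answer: -384496913/563840 ≈ -681.93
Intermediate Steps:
f(M) = -4 + M
O(L, z) = 3/7 (O(L, z) = -(-4 + 1/1)/7 = -(-4 + 1*1)/7 = -(-4 + 1)/7 = -⅐*(-3) = 3/7)
(511*O(-21, 2) - 901) - (166356 - 334224)/(1750363 + 504997) = (511*(3/7) - 901) - (166356 - 334224)/(1750363 + 504997) = (219 - 901) - (-167868)/2255360 = -682 - (-167868)/2255360 = -682 - 1*(-41967/563840) = -682 + 41967/563840 = -384496913/563840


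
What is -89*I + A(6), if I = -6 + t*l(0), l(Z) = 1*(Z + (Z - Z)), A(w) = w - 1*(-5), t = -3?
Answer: 545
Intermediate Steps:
A(w) = 5 + w (A(w) = w + 5 = 5 + w)
l(Z) = Z (l(Z) = 1*(Z + 0) = 1*Z = Z)
I = -6 (I = -6 - 3*0 = -6 + 0 = -6)
-89*I + A(6) = -89*(-6) + (5 + 6) = 534 + 11 = 545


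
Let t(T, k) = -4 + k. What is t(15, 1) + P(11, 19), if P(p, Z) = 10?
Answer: 7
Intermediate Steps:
t(15, 1) + P(11, 19) = (-4 + 1) + 10 = -3 + 10 = 7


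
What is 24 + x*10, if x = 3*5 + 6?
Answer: 234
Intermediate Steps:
x = 21 (x = 15 + 6 = 21)
24 + x*10 = 24 + 21*10 = 24 + 210 = 234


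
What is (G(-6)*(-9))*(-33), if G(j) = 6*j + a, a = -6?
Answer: -12474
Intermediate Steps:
G(j) = -6 + 6*j (G(j) = 6*j - 6 = -6 + 6*j)
(G(-6)*(-9))*(-33) = ((-6 + 6*(-6))*(-9))*(-33) = ((-6 - 36)*(-9))*(-33) = -42*(-9)*(-33) = 378*(-33) = -12474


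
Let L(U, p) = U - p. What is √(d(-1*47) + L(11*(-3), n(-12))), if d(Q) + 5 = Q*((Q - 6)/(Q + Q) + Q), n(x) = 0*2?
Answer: √8578/2 ≈ 46.309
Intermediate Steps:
n(x) = 0
d(Q) = -5 + Q*(Q + (-6 + Q)/(2*Q)) (d(Q) = -5 + Q*((Q - 6)/(Q + Q) + Q) = -5 + Q*((-6 + Q)/((2*Q)) + Q) = -5 + Q*((-6 + Q)*(1/(2*Q)) + Q) = -5 + Q*((-6 + Q)/(2*Q) + Q) = -5 + Q*(Q + (-6 + Q)/(2*Q)))
√(d(-1*47) + L(11*(-3), n(-12))) = √((-8 + (-1*47)² + (-1*47)/2) + (11*(-3) - 1*0)) = √((-8 + (-47)² + (½)*(-47)) + (-33 + 0)) = √((-8 + 2209 - 47/2) - 33) = √(4355/2 - 33) = √(4289/2) = √8578/2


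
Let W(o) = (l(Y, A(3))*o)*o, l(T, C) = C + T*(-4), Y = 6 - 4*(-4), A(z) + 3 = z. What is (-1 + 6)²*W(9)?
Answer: -178200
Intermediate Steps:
A(z) = -3 + z
Y = 22 (Y = 6 + 16 = 22)
l(T, C) = C - 4*T
W(o) = -88*o² (W(o) = (((-3 + 3) - 4*22)*o)*o = ((0 - 88)*o)*o = (-88*o)*o = -88*o²)
(-1 + 6)²*W(9) = (-1 + 6)²*(-88*9²) = 5²*(-88*81) = 25*(-7128) = -178200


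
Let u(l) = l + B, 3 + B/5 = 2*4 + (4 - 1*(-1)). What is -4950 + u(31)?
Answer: -4869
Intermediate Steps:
B = 50 (B = -15 + 5*(2*4 + (4 - 1*(-1))) = -15 + 5*(8 + (4 + 1)) = -15 + 5*(8 + 5) = -15 + 5*13 = -15 + 65 = 50)
u(l) = 50 + l (u(l) = l + 50 = 50 + l)
-4950 + u(31) = -4950 + (50 + 31) = -4950 + 81 = -4869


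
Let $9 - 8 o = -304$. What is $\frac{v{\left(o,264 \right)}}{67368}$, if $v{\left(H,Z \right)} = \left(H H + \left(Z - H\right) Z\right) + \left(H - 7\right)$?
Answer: $\frac{3899513}{4311552} \approx 0.90443$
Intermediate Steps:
$o = \frac{313}{8}$ ($o = \frac{9}{8} - -38 = \frac{9}{8} + 38 = \frac{313}{8} \approx 39.125$)
$v{\left(H,Z \right)} = -7 + H + H^{2} + Z \left(Z - H\right)$ ($v{\left(H,Z \right)} = \left(H^{2} + Z \left(Z - H\right)\right) + \left(-7 + H\right) = -7 + H + H^{2} + Z \left(Z - H\right)$)
$\frac{v{\left(o,264 \right)}}{67368} = \frac{-7 + \frac{313}{8} + \left(\frac{313}{8}\right)^{2} + 264^{2} - \frac{313}{8} \cdot 264}{67368} = \left(-7 + \frac{313}{8} + \frac{97969}{64} + 69696 - 10329\right) \frac{1}{67368} = \frac{3899513}{64} \cdot \frac{1}{67368} = \frac{3899513}{4311552}$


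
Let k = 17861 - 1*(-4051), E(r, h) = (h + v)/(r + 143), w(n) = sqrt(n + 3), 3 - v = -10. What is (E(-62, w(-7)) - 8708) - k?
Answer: -2480207/81 + 2*I/81 ≈ -30620.0 + 0.024691*I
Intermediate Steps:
v = 13 (v = 3 - 1*(-10) = 3 + 10 = 13)
w(n) = sqrt(3 + n)
E(r, h) = (13 + h)/(143 + r) (E(r, h) = (h + 13)/(r + 143) = (13 + h)/(143 + r))
k = 21912 (k = 17861 + 4051 = 21912)
(E(-62, w(-7)) - 8708) - k = ((13 + sqrt(3 - 7))/(143 - 62) - 8708) - 1*21912 = ((13 + sqrt(-4))/81 - 8708) - 21912 = ((13 + 2*I)/81 - 8708) - 21912 = ((13/81 + 2*I/81) - 8708) - 21912 = (-705335/81 + 2*I/81) - 21912 = -2480207/81 + 2*I/81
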